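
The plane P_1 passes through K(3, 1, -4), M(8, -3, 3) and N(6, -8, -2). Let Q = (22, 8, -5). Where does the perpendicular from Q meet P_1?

(7, 5, 4)

KM = (5, -4, 7), KN = (3, -9, 2); a normal to P_1 is KM × KN = (55, 11, -33).
Using K: P_1 has equation 55x + 11y - 33z = 308.
Foot = Q − λn with λ = (n·Q − d)/|n|² = (1463 − 308)/4235 = 3/11.
Foot = (22, 8, -5) − (3/11)·(55, 11, -33) = (7, 5, 4).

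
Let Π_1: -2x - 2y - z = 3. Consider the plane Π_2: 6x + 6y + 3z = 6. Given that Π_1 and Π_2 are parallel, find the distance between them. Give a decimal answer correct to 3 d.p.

1.667

Rescale Π_2 by 1/(-3): -2x - 2y - z = -2. Then distance = |3 − (-2)| / √9 ≈ 1.667.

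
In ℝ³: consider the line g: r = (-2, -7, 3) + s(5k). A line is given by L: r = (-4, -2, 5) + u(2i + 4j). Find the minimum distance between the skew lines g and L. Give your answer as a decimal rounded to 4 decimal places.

4.0249

Common perpendicular direction n = (0, 0, 5) × (2, 4, 0) = (-20, 10, 0).
With w = (-4, -2, 5) − (-2, -7, 3) = (-2, 5, 2), w · n = 90.
Distance = |w · n| / |n| = |90| / √500 ≈ 4.0249.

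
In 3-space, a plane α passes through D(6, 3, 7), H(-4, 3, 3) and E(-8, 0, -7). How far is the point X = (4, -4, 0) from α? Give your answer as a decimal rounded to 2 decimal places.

DH = (-10, 0, -4), DE = (-14, -3, -14); a normal to α is DH × DE = (-12, -84, 30).
Using D: α has equation -12x - 84y + 30z = -114.
n·X − d = (-12)·(4) + (-84)·(-4) + (30)·(0) − (-114) = 402; |n| = √8100.
Distance = |402| / √8100 = 402/√8100 ≈ 4.47.

4.47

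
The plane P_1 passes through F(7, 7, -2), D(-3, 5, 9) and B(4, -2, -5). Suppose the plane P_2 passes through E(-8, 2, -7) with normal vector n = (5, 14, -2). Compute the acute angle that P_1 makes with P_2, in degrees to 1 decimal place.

76.4

FD = (-10, -2, 11), FB = (-3, -9, -3); a normal to P_1 is FD × FB = (105, -63, 84).
Using F: P_1 has equation 105x - 63y + 84z = 126.
P_2: n·r = n·E gives 5x + 14y - 2z = 2.
cos θ = |n₁·n₂| / (|n₁||n₂|) = |-525| / (√22050 · √225).
θ = arccos(0.23570) ≈ 76.4°.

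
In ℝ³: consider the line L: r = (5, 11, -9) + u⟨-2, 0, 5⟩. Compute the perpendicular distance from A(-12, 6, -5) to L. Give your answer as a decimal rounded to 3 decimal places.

15.148

Taking (5, 11, -9) on L with direction v = (-2, 0, 5): w = A − (5, 11, -9) = (-17, -5, 4), and w × v = (-25, 77, -10).
Distance = |w × v| / |v| = √6654 / √29 ≈ 15.148.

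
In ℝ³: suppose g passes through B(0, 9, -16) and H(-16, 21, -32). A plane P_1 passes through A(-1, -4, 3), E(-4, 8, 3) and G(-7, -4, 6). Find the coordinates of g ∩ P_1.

(12, 0, -4)

A direction vector for g is H − B = (-16, 12, -16).
AE = (-3, 12, 0), AG = (-6, 0, 3); a normal to P_1 is AE × AG = (36, 9, 72).
Using A: P_1 has equation 36x + 9y + 72z = 144.
Substitute r = (0, 9, -16) + t(-16, 12, -16) into the plane: -1071 + (-1620)t = 144, so t = -3/4.
Intersection: (0, 9, -16) + (-3/4)·(-16, 12, -16) = (12, 0, -4).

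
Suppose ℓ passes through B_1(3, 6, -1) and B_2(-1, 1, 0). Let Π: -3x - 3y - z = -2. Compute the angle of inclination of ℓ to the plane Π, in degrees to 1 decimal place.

67.0

A direction vector for ℓ is B_2 − B_1 = (-4, -5, 1).
sin θ = |n·v| / (|n||v|) = |26| / (√19 · √42) = 0.92039.
θ ≈ 67.0°.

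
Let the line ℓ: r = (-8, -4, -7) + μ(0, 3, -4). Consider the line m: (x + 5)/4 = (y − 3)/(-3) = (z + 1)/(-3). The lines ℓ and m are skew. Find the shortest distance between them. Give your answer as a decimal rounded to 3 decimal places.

8.517

m has direction (4, -3, -3) through (-5, 3, -1).
Common perpendicular direction n = (0, 3, -4) × (4, -3, -3) = (-21, -16, -12).
With w = (-5, 3, -1) − (-8, -4, -7) = (3, 7, 6), w · n = -247.
Distance = |w · n| / |n| = |-247| / √841 ≈ 8.517.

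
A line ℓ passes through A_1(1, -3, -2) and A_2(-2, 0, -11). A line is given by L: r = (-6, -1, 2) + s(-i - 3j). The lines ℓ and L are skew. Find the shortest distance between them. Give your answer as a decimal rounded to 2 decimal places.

A direction vector for ℓ is A_2 − A_1 = (-3, 3, -9).
Common perpendicular direction n = (-3, 3, -9) × (-1, -3, 0) = (-27, 9, 12).
With w = (-6, -1, 2) − (1, -3, -2) = (-7, 2, 4), w · n = 255.
Distance = |w · n| / |n| = |255| / √954 ≈ 8.26.

8.26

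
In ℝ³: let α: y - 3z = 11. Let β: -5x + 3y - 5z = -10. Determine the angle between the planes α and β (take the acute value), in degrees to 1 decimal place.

cos θ = |n₁·n₂| / (|n₁||n₂|) = |18| / (√10 · √59).
θ = arccos(0.74105) ≈ 42.2°.

42.2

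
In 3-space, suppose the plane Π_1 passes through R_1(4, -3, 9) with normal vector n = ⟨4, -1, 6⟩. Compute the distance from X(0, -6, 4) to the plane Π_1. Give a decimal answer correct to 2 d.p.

5.91

Π_1: n·r = n·R_1 gives 4x - y + 6z = 73.
n·X − d = (4)·(0) + (-1)·(-6) + (6)·(4) − 73 = -43; |n| = √53.
Distance = |-43| / √53 = 43/√53 ≈ 5.91.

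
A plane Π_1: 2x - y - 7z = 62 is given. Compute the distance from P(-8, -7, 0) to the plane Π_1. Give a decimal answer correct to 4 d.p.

n·P − d = (2)·(-8) + (-1)·(-7) + (-7)·(0) − 62 = -71; |n| = √54.
Distance = |-71| / √54 = 71/√54 ≈ 9.6619.

9.6619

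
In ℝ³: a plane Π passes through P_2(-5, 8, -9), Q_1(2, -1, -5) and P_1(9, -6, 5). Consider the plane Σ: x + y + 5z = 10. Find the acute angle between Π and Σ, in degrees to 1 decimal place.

P_2Q_1 = (7, -9, 4), P_2P_1 = (14, -14, 14); a normal to Π is P_2Q_1 × P_2P_1 = (-70, -42, 28).
Using P_2: Π has equation -70x - 42y + 28z = -238.
cos θ = |n₁·n₂| / (|n₁||n₂|) = |28| / (√7448 · √27).
θ = arccos(0.06244) ≈ 86.4°.

86.4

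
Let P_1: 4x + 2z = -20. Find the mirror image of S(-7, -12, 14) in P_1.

λ = (n·S − d)/|n|² = (0 − (-20))/20 = 1.
Reflection = S − 2λn = (-7, -12, 14) − 2·(4, 0, 2) = (-15, -12, 10).

(-15, -12, 10)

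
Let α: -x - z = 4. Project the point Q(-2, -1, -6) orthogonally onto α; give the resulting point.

Foot = Q − λn with λ = (n·Q − d)/|n|² = (8 − 4)/2 = 2.
Foot = (-2, -1, -6) − 2·(-1, 0, -1) = (0, -1, -4).

(0, -1, -4)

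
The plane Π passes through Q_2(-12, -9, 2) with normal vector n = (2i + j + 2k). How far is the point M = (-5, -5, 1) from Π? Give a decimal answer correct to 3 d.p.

5.333

Π: n·r = n·Q_2 gives 2x + y + 2z = -29.
n·M − d = (2)·(-5) + (1)·(-5) + (2)·(1) − (-29) = 16; |n| = √9.
Distance = |16| / √9 = 16/√9 ≈ 5.333.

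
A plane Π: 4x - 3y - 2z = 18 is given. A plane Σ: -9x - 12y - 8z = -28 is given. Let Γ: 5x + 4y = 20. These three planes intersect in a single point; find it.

(4, 0, -1)

Solving the 3×3 linear system 4x - 3y - 2z = 18, -9x - 12y - 8z = -28, 5x + 4y = 20 (e.g. by elimination or Cramer's rule, determinant = 200) gives (4, 0, -1).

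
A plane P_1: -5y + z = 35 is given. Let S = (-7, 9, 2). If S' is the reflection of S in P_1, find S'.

λ = (n·S − d)/|n|² = (-43 − 35)/26 = -3.
Reflection = S − 2λn = (-7, 9, 2) − (-6)·(0, -5, 1) = (-7, -21, 8).

(-7, -21, 8)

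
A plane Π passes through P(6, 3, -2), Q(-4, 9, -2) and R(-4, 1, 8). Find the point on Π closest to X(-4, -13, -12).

(5, 2, 0)

PQ = (-10, 6, 0), PR = (-10, -2, 10); a normal to Π is PQ × PR = (60, 100, 80).
Using P: Π has equation 60x + 100y + 80z = 500.
Foot = X − λn with λ = (n·X − d)/|n|² = (-2500 − 500)/20000 = -3/20.
Foot = (-4, -13, -12) − (-3/20)·(60, 100, 80) = (5, 2, 0).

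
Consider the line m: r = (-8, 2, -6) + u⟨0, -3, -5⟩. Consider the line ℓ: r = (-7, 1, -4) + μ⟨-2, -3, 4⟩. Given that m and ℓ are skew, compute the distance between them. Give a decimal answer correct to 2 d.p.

1.67

Common perpendicular direction n = (0, -3, -5) × (-2, -3, 4) = (-27, 10, -6).
With w = (-7, 1, -4) − (-8, 2, -6) = (1, -1, 2), w · n = -49.
Distance = |w · n| / |n| = |-49| / √865 ≈ 1.67.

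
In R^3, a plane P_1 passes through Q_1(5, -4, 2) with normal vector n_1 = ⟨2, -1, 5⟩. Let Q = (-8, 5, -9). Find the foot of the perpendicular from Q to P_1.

P_1: n_1·r = n_1·Q_1 gives 2x - y + 5z = 24.
Foot = Q − λn with λ = (n·Q − d)/|n|² = (-66 − 24)/30 = -3.
Foot = (-8, 5, -9) − (-3)·(2, -1, 5) = (-2, 2, 6).

(-2, 2, 6)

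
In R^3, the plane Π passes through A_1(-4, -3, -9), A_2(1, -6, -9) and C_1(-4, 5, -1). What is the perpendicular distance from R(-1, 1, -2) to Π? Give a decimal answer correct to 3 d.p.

0.781

A_1A_2 = (5, -3, 0), A_1C_1 = (0, 8, 8); a normal to Π is A_1A_2 × A_1C_1 = (-24, -40, 40).
Using A_1: Π has equation -24x - 40y + 40z = -144.
n·R − d = (-24)·(-1) + (-40)·(1) + (40)·(-2) − (-144) = 48; |n| = √3776.
Distance = |48| / √3776 = 48/√3776 ≈ 0.781.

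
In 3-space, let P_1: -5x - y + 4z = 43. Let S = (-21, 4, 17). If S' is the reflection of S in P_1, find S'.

λ = (n·S − d)/|n|² = (169 − 43)/42 = 3.
Reflection = S − 2λn = (-21, 4, 17) − 6·(-5, -1, 4) = (9, 10, -7).

(9, 10, -7)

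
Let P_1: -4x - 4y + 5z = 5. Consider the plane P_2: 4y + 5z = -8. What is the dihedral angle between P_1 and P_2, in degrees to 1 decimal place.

cos θ = |n₁·n₂| / (|n₁||n₂|) = |9| / (√57 · √41).
θ = arccos(0.18617) ≈ 79.3°.

79.3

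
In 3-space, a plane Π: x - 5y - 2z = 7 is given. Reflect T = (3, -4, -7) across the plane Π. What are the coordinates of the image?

(1, 6, -3)

λ = (n·T − d)/|n|² = (37 − 7)/30 = 1.
Reflection = T − 2λn = (3, -4, -7) − 2·(1, -5, -2) = (1, 6, -3).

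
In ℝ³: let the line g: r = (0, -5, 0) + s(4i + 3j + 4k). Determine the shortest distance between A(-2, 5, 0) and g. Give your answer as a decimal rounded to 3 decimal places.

Taking (0, -5, 0) on g with direction v = (4, 3, 4): w = A − (0, -5, 0) = (-2, 10, 0), and w × v = (40, 8, -46).
Distance = |w × v| / |v| = √3780 / √41 ≈ 9.602.

9.602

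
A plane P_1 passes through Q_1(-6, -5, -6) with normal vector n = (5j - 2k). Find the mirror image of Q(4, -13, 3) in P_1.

(4, 7, -5)

P_1: n·r = n·Q_1 gives 5y - 2z = -13.
λ = (n·Q − d)/|n|² = (-71 − (-13))/29 = -2.
Reflection = Q − 2λn = (4, -13, 3) − (-4)·(0, 5, -2) = (4, 7, -5).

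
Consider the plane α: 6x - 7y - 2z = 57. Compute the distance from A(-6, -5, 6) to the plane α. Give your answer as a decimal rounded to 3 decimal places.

7.420

n·A − d = (6)·(-6) + (-7)·(-5) + (-2)·(6) − 57 = -70; |n| = √89.
Distance = |-70| / √89 = 70/√89 ≈ 7.420.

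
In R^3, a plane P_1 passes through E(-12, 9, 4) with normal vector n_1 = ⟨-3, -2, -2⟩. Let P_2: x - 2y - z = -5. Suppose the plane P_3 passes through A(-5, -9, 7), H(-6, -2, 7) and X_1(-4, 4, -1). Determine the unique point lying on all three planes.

P_1: n_1·r = n_1·E gives -3x - 2y - 2z = 10.
AH = (-1, 7, 0), AX_1 = (1, 13, -8); a normal to P_3 is AH × AX_1 = (-56, -8, -20).
Using A: P_3 has equation -56x - 8y - 20z = 212.
Solving the 3×3 linear system -3x - 2y - 2z = 10, x - 2y - z = -5, -56x - 8y - 20z = 212 (e.g. by elimination or Cramer's rule, determinant = -8) gives (-2, 5, -7).

(-2, 5, -7)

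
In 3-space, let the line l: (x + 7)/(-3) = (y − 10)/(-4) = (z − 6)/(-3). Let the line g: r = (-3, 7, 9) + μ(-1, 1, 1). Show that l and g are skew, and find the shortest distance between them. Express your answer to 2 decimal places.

4.64

l has direction (-3, -4, -3) through (-7, 10, 6).
Common perpendicular direction n = (-3, -4, -3) × (-1, 1, 1) = (-1, 6, -7).
With w = (-3, 7, 9) − (-7, 10, 6) = (4, -3, 3), w · n = -43.
Since n ≠ 0 the lines are not parallel, and w · n = -43 ≠ 0 so they do not intersect; hence they are skew.
Distance = |w · n| / |n| = |-43| / √86 ≈ 4.64.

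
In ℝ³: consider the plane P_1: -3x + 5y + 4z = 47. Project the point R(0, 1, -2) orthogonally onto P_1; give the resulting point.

(-3, 6, 2)

Foot = R − λn with λ = (n·R − d)/|n|² = (-3 − 47)/50 = -1.
Foot = (0, 1, -2) − (-1)·(-3, 5, 4) = (-3, 6, 2).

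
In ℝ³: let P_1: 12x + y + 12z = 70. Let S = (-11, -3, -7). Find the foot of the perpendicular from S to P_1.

(1, -2, 5)

Foot = S − λn with λ = (n·S − d)/|n|² = (-219 − 70)/289 = -1.
Foot = (-11, -3, -7) − (-1)·(12, 1, 12) = (1, -2, 5).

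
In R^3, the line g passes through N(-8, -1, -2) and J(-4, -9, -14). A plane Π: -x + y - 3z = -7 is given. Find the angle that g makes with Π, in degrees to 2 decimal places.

A direction vector for g is J − N = (4, -8, -12).
sin θ = |n·v| / (|n||v|) = |24| / (√11 · √224) = 0.48349.
θ ≈ 28.91°.

28.91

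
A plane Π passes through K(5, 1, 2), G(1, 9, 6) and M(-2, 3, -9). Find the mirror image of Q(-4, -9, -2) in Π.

(12, 3, -10)

KG = (-4, 8, 4), KM = (-7, 2, -11); a normal to Π is KG × KM = (-96, -72, 48).
Using K: Π has equation -96x - 72y + 48z = -456.
λ = (n·Q − d)/|n|² = (936 − (-456))/16704 = 1/12.
Reflection = Q − 2λn = (-4, -9, -2) − (1/6)·(-96, -72, 48) = (12, 3, -10).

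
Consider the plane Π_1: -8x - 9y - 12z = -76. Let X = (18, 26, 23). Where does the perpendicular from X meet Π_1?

(2, 8, -1)

Foot = X − λn with λ = (n·X − d)/|n|² = (-654 − (-76))/289 = -2.
Foot = (18, 26, 23) − (-2)·(-8, -9, -12) = (2, 8, -1).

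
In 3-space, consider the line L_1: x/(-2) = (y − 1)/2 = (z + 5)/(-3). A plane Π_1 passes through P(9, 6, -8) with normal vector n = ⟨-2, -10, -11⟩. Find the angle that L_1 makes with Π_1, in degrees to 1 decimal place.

16.0

L_1 has direction (-2, 2, -3) through (0, 1, -5).
Π_1: n·r = n·P gives -2x - 10y - 11z = 10.
sin θ = |n·v| / (|n||v|) = |17| / (√225 · √17) = 0.27487.
θ ≈ 16.0°.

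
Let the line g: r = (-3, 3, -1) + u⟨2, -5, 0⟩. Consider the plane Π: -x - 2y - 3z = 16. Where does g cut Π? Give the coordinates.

Substitute r = (-3, 3, -1) + t(2, -5, 0) into the plane: 0 + 8t = 16, so t = 2.
Intersection: (-3, 3, -1) + 2·(2, -5, 0) = (1, -7, -1).

(1, -7, -1)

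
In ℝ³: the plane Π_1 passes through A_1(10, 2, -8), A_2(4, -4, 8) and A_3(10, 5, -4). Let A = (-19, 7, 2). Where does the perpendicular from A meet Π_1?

A_1A_2 = (-6, -6, 16), A_1A_3 = (0, 3, 4); a normal to Π_1 is A_1A_2 × A_1A_3 = (-72, 24, -18).
Using A_1: Π_1 has equation -72x + 24y - 18z = -528.
Foot = A − λn with λ = (n·A − d)/|n|² = (1500 − (-528))/6084 = 1/3.
Foot = (-19, 7, 2) − (1/3)·(-72, 24, -18) = (5, -1, 8).

(5, -1, 8)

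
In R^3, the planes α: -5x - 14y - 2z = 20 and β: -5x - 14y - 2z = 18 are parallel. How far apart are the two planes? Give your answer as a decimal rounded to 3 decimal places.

Same normal n = (-5, -14, -2) with |n| = √225; distance = |20 − 18| / |n| = 2/√225 ≈ 0.133.

0.133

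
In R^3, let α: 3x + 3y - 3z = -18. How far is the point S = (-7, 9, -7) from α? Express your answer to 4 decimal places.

8.6603

n·S − d = (3)·(-7) + (3)·(9) + (-3)·(-7) − (-18) = 45; |n| = √27.
Distance = |45| / √27 = 45/√27 ≈ 8.6603.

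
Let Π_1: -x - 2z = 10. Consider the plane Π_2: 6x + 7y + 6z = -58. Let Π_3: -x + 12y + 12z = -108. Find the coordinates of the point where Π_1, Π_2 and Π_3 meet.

(0, -4, -5)

Solving the 3×3 linear system -x - 2z = 10, 6x + 7y + 6z = -58, -x + 12y + 12z = -108 (e.g. by elimination or Cramer's rule, determinant = -170) gives (0, -4, -5).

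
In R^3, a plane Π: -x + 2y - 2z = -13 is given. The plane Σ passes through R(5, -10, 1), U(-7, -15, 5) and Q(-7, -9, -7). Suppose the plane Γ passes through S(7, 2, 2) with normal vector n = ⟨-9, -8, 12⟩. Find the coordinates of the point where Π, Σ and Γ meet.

(7, -7, -4)

RU = (-12, -5, 4), RQ = (-12, 1, -8); a normal to Σ is RU × RQ = (36, -144, -72).
Using R: Σ has equation 36x - 144y - 72z = 1548.
Γ: n·r = n·S gives -9x - 8y + 12z = -55.
Solving the 3×3 linear system -x + 2y - 2z = -13, 36x - 144y - 72z = 1548, -9x - 8y + 12z = -55 (e.g. by elimination or Cramer's rule, determinant = 5904) gives (7, -7, -4).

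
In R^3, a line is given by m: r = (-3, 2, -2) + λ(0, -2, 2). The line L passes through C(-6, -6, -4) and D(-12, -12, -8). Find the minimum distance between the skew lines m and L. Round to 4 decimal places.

2.2875

A direction vector for L is D − C = (-6, -6, -4).
Common perpendicular direction n = (0, -2, 2) × (-6, -6, -4) = (20, -12, -12).
With w = (-6, -6, -4) − (-3, 2, -2) = (-3, -8, -2), w · n = 60.
Distance = |w · n| / |n| = |60| / √688 ≈ 2.2875.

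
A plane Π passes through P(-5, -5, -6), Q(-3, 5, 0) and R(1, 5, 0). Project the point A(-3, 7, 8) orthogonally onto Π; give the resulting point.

(-3, 10, 3)

PQ = (2, 10, 6), PR = (6, 10, 6); a normal to Π is PQ × PR = (0, 24, -40).
Using P: Π has equation 24y - 40z = 120.
Foot = A − λn with λ = (n·A − d)/|n|² = (-152 − 120)/2176 = -1/8.
Foot = (-3, 7, 8) − (-1/8)·(0, 24, -40) = (-3, 10, 3).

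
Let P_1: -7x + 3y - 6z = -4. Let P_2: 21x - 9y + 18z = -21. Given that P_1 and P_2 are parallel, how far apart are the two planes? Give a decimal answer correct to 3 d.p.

1.135

Rescale P_2 by 1/(-3): -7x + 3y - 6z = 7. Then distance = |-4 − 7| / √94 ≈ 1.135.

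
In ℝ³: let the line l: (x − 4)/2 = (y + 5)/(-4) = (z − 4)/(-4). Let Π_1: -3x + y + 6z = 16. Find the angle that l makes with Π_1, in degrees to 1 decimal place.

l has direction (2, -4, -4) through (4, -5, 4).
sin θ = |n·v| / (|n||v|) = |-34| / (√46 · √36) = 0.83550.
θ ≈ 56.7°.

56.7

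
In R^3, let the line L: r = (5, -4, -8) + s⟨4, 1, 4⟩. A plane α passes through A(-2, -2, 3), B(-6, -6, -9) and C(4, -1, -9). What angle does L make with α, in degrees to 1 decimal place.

14.9

AB = (-4, -4, -12), AC = (6, 1, -12); a normal to α is AB × AC = (60, -120, 20).
Using A: α has equation 60x - 120y + 20z = 180.
sin θ = |n·v| / (|n||v|) = |200| / (√18400 · √33) = 0.25666.
θ ≈ 14.9°.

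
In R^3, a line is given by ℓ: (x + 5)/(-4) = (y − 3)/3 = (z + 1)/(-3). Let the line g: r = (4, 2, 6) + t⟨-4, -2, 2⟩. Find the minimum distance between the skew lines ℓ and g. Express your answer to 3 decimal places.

ℓ has direction (-4, 3, -3) through (-5, 3, -1).
Common perpendicular direction n = (-4, 3, -3) × (-4, -2, 2) = (0, 20, 20).
With w = (4, 2, 6) − (-5, 3, -1) = (9, -1, 7), w · n = 120.
Distance = |w · n| / |n| = |120| / √800 ≈ 4.243.

4.243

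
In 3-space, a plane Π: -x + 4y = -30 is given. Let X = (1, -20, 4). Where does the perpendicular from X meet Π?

Foot = X − λn with λ = (n·X − d)/|n|² = (-81 − (-30))/17 = -3.
Foot = (1, -20, 4) − (-3)·(-1, 4, 0) = (-2, -8, 4).

(-2, -8, 4)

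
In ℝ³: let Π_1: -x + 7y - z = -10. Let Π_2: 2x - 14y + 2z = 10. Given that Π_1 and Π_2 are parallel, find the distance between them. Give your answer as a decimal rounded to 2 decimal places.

0.70

Rescale Π_2 by 1/(-2): -x + 7y - z = -5. Then distance = |-10 − (-5)| / √51 ≈ 0.70.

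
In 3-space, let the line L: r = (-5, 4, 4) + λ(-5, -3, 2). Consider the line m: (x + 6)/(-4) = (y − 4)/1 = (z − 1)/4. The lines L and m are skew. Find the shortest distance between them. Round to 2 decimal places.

m has direction (-4, 1, 4) through (-6, 4, 1).
Common perpendicular direction n = (-5, -3, 2) × (-4, 1, 4) = (-14, 12, -17).
With w = (-6, 4, 1) − (-5, 4, 4) = (-1, 0, -3), w · n = 65.
Distance = |w · n| / |n| = |65| / √629 ≈ 2.59.

2.59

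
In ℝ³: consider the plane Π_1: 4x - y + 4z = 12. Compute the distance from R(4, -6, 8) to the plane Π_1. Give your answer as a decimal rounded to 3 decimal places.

7.311

n·R − d = (4)·(4) + (-1)·(-6) + (4)·(8) − 12 = 42; |n| = √33.
Distance = |42| / √33 = 42/√33 ≈ 7.311.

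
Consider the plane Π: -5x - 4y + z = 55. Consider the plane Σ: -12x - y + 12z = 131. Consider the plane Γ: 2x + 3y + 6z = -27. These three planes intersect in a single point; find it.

Solving the 3×3 linear system -5x - 4y + z = 55, -12x - y + 12z = 131, 2x + 3y + 6z = -27 (e.g. by elimination or Cramer's rule, determinant = -208) gives (-12, 1, -1).

(-12, 1, -1)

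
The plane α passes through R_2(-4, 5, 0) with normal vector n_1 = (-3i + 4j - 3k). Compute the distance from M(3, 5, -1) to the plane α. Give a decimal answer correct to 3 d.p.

α: n_1·r = n_1·R_2 gives -3x + 4y - 3z = 32.
n·M − d = (-3)·(3) + (4)·(5) + (-3)·(-1) − 32 = -18; |n| = √34.
Distance = |-18| / √34 = 18/√34 ≈ 3.087.

3.087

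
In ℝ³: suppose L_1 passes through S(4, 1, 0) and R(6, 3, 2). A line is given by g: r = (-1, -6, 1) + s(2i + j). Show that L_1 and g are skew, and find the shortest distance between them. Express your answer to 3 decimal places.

A direction vector for L_1 is R − S = (2, 2, 2).
Common perpendicular direction n = (2, 2, 2) × (2, 1, 0) = (-2, 4, -2).
With w = (-1, -6, 1) − (4, 1, 0) = (-5, -7, 1), w · n = -20.
Since n ≠ 0 the lines are not parallel, and w · n = -20 ≠ 0 so they do not intersect; hence they are skew.
Distance = |w · n| / |n| = |-20| / √24 ≈ 4.082.

4.082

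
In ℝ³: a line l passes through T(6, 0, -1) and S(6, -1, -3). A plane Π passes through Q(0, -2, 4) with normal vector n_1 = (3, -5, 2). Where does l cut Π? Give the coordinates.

(6, -2, -5)

A direction vector for l is S − T = (0, -1, -2).
Π: n_1·r = n_1·Q gives 3x - 5y + 2z = 18.
Substitute r = (6, 0, -1) + t(0, -1, -2) into the plane: 16 + 1t = 18, so t = 2.
Intersection: (6, 0, -1) + 2·(0, -1, -2) = (6, -2, -5).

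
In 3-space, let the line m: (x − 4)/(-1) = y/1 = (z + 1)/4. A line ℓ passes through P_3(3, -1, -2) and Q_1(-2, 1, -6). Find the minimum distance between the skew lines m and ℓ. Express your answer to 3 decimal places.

m has direction (-1, 1, 4) through (4, 0, -1).
A direction vector for ℓ is Q_1 − P_3 = (-5, 2, -4).
Common perpendicular direction n = (-1, 1, 4) × (-5, 2, -4) = (-12, -24, 3).
With w = (3, -1, -2) − (4, 0, -1) = (-1, -1, -1), w · n = 33.
Distance = |w · n| / |n| = |33| / √729 ≈ 1.222.

1.222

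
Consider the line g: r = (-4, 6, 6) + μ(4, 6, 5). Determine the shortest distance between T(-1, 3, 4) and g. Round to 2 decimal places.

4.32

Taking (-4, 6, 6) on g with direction v = (4, 6, 5): w = T − (-4, 6, 6) = (3, -3, -2), and w × v = (-3, -23, 30).
Distance = |w × v| / |v| = √1438 / √77 ≈ 4.32.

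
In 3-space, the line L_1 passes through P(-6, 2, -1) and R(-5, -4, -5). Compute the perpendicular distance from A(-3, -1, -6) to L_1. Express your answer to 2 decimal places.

A direction vector for L_1 is R − P = (1, -6, -4).
Taking (-6, 2, -1) on L_1 with direction v = (1, -6, -4): w = A − (-6, 2, -1) = (3, -3, -5), and w × v = (-18, 7, -15).
Distance = |w × v| / |v| = √598 / √53 ≈ 3.36.

3.36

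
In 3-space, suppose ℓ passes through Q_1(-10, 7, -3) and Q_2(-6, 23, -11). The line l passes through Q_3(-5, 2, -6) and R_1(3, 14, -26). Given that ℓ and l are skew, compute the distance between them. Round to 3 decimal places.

A direction vector for ℓ is Q_2 − Q_1 = (4, 16, -8).
A direction vector for l is R_1 − Q_3 = (8, 12, -20).
Common perpendicular direction n = (4, 16, -8) × (8, 12, -20) = (-224, 16, -80).
With w = (-5, 2, -6) − (-10, 7, -3) = (5, -5, -3), w · n = -960.
Distance = |w · n| / |n| = |-960| / √56832 ≈ 4.027.

4.027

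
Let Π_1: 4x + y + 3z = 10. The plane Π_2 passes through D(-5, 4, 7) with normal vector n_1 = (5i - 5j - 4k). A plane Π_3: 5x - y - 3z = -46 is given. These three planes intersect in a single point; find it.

Π_2: n_1·r = n_1·D gives 5x - 5y - 4z = -73.
Solving the 3×3 linear system 4x + y + 3z = 10, 5x - 5y - 4z = -73, 5x - y - 3z = -46 (e.g. by elimination or Cramer's rule, determinant = 99) gives (-4, 5, 7).

(-4, 5, 7)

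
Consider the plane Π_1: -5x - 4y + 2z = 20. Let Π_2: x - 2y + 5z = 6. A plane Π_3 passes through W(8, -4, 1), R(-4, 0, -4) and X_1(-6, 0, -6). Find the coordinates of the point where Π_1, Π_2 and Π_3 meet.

WR = (-12, 4, -5), WX_1 = (-14, 4, -7); a normal to Π_3 is WR × WX_1 = (-8, -14, 8).
Using W: Π_3 has equation -8x - 14y + 8z = 0.
Solving the 3×3 linear system -5x - 4y + 2z = 20, x - 2y + 5z = 6, -8x - 14y + 8z = 0 (e.g. by elimination or Cramer's rule, determinant = -138) gives (-8, 8, 6).

(-8, 8, 6)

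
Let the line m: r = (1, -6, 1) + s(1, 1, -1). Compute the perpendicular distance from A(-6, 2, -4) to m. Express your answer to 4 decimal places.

11.2250

Taking (1, -6, 1) on m with direction v = (1, 1, -1): w = A − (1, -6, 1) = (-7, 8, -5), and w × v = (-3, -12, -15).
Distance = |w × v| / |v| = √378 / √3 ≈ 11.2250.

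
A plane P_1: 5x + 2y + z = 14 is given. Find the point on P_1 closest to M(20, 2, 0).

Foot = M − λn with λ = (n·M − d)/|n|² = (104 − 14)/30 = 3.
Foot = (20, 2, 0) − 3·(5, 2, 1) = (5, -4, -3).

(5, -4, -3)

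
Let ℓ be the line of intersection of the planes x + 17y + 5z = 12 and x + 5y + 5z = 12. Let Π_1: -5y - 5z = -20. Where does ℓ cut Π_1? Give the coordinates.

(-8, 0, 4)

Direction of ℓ: (1, 17, 5) × (1, 5, 5) = (60, 0, -12).
A point on ℓ: solving the two plane equations with x = -13 gives (-13, 0, 5).
Substitute r = (-13, 0, 5) + t(60, 0, -12) into the plane: -25 + 60t = -20, so t = 1/12.
Intersection: (-13, 0, 5) + (1/12)·(60, 0, -12) = (-8, 0, 4).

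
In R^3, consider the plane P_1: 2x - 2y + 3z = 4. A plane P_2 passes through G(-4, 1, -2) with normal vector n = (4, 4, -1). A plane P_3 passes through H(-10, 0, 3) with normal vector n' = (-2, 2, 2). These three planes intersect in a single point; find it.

P_2: n·r = n·G gives 4x + 4y - z = -10.
P_3: n'·r = n'·H gives -2x + 2y + 2z = 26.
Solving the 3×3 linear system 2x - 2y + 3z = 4, 4x + 4y - z = -10, -2x + 2y + 2z = 26 (e.g. by elimination or Cramer's rule, determinant = 80) gives (-4, 3, 6).

(-4, 3, 6)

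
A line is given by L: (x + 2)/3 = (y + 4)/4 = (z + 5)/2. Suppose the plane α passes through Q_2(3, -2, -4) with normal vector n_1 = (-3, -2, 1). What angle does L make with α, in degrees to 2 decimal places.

48.11

L has direction (3, 4, 2) through (-2, -4, -5).
α: n_1·r = n_1·Q_2 gives -3x - 2y + z = -9.
sin θ = |n·v| / (|n||v|) = |-15| / (√14 · √29) = 0.74444.
θ ≈ 48.11°.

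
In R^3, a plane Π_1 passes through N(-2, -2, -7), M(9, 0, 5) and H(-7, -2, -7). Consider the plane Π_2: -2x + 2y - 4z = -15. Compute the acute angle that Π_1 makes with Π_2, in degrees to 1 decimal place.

NM = (11, 2, 12), NH = (-5, 0, 0); a normal to Π_1 is NM × NH = (0, -60, 10).
Using N: Π_1 has equation -60y + 10z = 50.
cos θ = |n₁·n₂| / (|n₁||n₂|) = |-160| / (√3700 · √24).
θ = arccos(0.53692) ≈ 57.5°.

57.5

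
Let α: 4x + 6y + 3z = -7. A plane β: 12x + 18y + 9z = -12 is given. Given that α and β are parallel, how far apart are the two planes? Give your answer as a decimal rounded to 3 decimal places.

Rescale β by 1/3: 4x + 6y + 3z = -4. Then distance = |-7 − (-4)| / √61 ≈ 0.384.

0.384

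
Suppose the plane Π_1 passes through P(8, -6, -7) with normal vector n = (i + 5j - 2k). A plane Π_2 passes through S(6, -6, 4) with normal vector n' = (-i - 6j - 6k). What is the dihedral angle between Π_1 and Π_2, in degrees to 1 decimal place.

Π_1: n·r = n·P gives x + 5y - 2z = -8.
Π_2: n'·r = n'·S gives -x - 6y - 6z = 6.
cos θ = |n₁·n₂| / (|n₁||n₂|) = |-19| / (√30 · √73).
θ = arccos(0.40601) ≈ 66.0°.

66.0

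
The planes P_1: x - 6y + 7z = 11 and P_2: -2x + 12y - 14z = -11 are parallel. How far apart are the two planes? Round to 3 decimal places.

0.593

Rescale P_2 by 1/(-2): x - 6y + 7z = 11/2. Then distance = |11 − (11/2)| / √86 ≈ 0.593.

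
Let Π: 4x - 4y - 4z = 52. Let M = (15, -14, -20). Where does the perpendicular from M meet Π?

Foot = M − λn with λ = (n·M − d)/|n|² = (196 − 52)/48 = 3.
Foot = (15, -14, -20) − 3·(4, -4, -4) = (3, -2, -8).

(3, -2, -8)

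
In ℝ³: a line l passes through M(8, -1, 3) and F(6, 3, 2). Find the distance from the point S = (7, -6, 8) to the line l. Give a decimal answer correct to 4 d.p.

5.0803

A direction vector for l is F − M = (-2, 4, -1).
Taking (8, -1, 3) on l with direction v = (-2, 4, -1): w = S − (8, -1, 3) = (-1, -5, 5), and w × v = (-15, -11, -14).
Distance = |w × v| / |v| = √542 / √21 ≈ 5.0803.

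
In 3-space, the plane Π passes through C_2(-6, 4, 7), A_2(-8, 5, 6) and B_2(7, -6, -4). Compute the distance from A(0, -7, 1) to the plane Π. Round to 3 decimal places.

5.240

C_2A_2 = (-2, 1, -1), C_2B_2 = (13, -10, -11); a normal to Π is C_2A_2 × C_2B_2 = (-21, -35, 7).
Using C_2: Π has equation -21x - 35y + 7z = 35.
n·A − d = (-21)·(0) + (-35)·(-7) + (7)·(1) − 35 = 217; |n| = √1715.
Distance = |217| / √1715 = 217/√1715 ≈ 5.240.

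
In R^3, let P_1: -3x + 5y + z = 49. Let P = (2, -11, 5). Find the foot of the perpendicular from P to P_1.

Foot = P − λn with λ = (n·P − d)/|n|² = (-56 − 49)/35 = -3.
Foot = (2, -11, 5) − (-3)·(-3, 5, 1) = (-7, 4, 8).

(-7, 4, 8)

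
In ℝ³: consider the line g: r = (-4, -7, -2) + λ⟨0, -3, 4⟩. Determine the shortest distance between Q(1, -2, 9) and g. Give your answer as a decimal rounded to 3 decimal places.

Taking (-4, -7, -2) on g with direction v = (0, -3, 4): w = Q − (-4, -7, -2) = (5, 5, 11), and w × v = (53, -20, -15).
Distance = |w × v| / |v| = √3434 / √25 ≈ 11.720.

11.720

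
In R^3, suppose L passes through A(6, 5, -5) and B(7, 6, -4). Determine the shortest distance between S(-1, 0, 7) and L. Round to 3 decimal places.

A direction vector for L is B − A = (1, 1, 1).
Taking (6, 5, -5) on L with direction v = (1, 1, 1): w = S − (6, 5, -5) = (-7, -5, 12), and w × v = (-17, 19, -2).
Distance = |w × v| / |v| = √654 / √3 ≈ 14.765.

14.765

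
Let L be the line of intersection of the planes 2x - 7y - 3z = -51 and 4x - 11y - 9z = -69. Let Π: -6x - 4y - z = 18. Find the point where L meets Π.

(-7, 7, -4)

Direction of L: (2, -7, -3) × (4, -11, -9) = (30, 6, 6).
A point on L: solving the two plane equations with x = 3 gives (3, 9, -2).
Substitute r = (3, 9, -2) + t(30, 6, 6) into the plane: -52 + (-210)t = 18, so t = -1/3.
Intersection: (3, 9, -2) + (-1/3)·(30, 6, 6) = (-7, 7, -4).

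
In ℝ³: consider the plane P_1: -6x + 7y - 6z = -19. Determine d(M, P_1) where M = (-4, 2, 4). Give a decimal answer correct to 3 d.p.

n·M − d = (-6)·(-4) + (7)·(2) + (-6)·(4) − (-19) = 33; |n| = √121.
Distance = |33| / √121 = 33/√121 ≈ 3.000.

3.000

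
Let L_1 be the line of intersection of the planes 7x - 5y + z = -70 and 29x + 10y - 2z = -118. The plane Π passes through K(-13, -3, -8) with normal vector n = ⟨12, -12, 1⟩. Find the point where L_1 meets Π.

(-6, 4, -8)

Direction of L_1: (7, -5, 1) × (29, 10, -2) = (0, 43, 215).
A point on L_1: solving the two plane equations with y = 5 gives (-6, 5, -3).
Π: n·r = n·K gives 12x - 12y + z = -128.
Substitute r = (-6, 5, -3) + t(0, 43, 215) into the plane: -135 + (-301)t = -128, so t = -1/43.
Intersection: (-6, 5, -3) + (-1/43)·(0, 43, 215) = (-6, 4, -8).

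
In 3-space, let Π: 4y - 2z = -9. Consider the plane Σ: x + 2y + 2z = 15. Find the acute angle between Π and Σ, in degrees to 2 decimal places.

cos θ = |n₁·n₂| / (|n₁||n₂|) = |4| / (√20 · √9).
θ = arccos(0.29814) ≈ 72.65°.

72.65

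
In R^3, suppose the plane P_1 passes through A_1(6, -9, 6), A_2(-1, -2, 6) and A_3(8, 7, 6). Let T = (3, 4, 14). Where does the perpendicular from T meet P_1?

(3, 4, 6)

A_1A_2 = (-7, 7, 0), A_1A_3 = (2, 16, 0); a normal to P_1 is A_1A_2 × A_1A_3 = (0, 0, -126).
Using A_1: P_1 has equation -126z = -756.
Foot = T − λn with λ = (n·T − d)/|n|² = (-1764 − (-756))/15876 = -4/63.
Foot = (3, 4, 14) − (-4/63)·(0, 0, -126) = (3, 4, 6).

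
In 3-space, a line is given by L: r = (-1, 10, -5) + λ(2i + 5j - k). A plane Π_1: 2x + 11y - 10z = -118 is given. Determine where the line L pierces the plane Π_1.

Substitute r = (-1, 10, -5) + t(2, 5, -1) into the plane: 158 + 69t = -118, so t = -4.
Intersection: (-1, 10, -5) + (-4)·(2, 5, -1) = (-9, -10, -1).

(-9, -10, -1)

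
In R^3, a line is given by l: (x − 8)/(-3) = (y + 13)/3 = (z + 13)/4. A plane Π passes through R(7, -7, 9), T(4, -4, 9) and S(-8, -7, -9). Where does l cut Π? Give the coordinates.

l has direction (-3, 3, 4) through (8, -13, -13).
RT = (-3, 3, 0), RS = (-15, 0, -18); a normal to Π is RT × RS = (-54, -54, 45).
Using R: Π has equation -54x - 54y + 45z = 405.
Substitute r = (8, -13, -13) + t(-3, 3, 4) into the plane: -315 + 180t = 405, so t = 4.
Intersection: (8, -13, -13) + 4·(-3, 3, 4) = (-4, -1, 3).

(-4, -1, 3)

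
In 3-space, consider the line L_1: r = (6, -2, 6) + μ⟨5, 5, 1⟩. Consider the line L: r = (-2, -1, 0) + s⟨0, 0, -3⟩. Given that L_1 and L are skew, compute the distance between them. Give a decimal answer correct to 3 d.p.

Common perpendicular direction n = (5, 5, 1) × (0, 0, -3) = (-15, 15, 0).
With w = (-2, -1, 0) − (6, -2, 6) = (-8, 1, -6), w · n = 135.
Distance = |w · n| / |n| = |135| / √450 ≈ 6.364.

6.364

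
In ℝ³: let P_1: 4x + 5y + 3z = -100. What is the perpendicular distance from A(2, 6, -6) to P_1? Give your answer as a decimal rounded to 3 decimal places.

16.971

n·A − d = (4)·(2) + (5)·(6) + (3)·(-6) − (-100) = 120; |n| = √50.
Distance = |120| / √50 = 120/√50 ≈ 16.971.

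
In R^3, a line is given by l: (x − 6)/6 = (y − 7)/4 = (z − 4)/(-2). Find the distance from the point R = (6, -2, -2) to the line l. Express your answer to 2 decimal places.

10.33

l has direction (6, 4, -2) through (6, 7, 4).
Taking (6, 7, 4) on l with direction v = (6, 4, -2): w = R − (6, 7, 4) = (0, -9, -6), and w × v = (42, -36, 54).
Distance = |w × v| / |v| = √5976 / √56 ≈ 10.33.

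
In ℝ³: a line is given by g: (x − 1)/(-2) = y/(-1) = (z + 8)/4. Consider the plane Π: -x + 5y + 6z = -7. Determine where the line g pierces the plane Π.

(-3, -2, 0)

g has direction (-2, -1, 4) through (1, 0, -8).
Substitute r = (1, 0, -8) + t(-2, -1, 4) into the plane: -49 + 21t = -7, so t = 2.
Intersection: (1, 0, -8) + 2·(-2, -1, 4) = (-3, -2, 0).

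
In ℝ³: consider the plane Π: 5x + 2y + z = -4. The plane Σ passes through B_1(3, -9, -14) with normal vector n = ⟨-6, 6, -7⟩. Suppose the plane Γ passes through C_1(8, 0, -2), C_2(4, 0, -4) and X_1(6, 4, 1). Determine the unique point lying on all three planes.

Σ: n·r = n·B_1 gives -6x + 6y - 7z = 26.
C_1C_2 = (-4, 0, -2), C_1X_1 = (-2, 4, 3); a normal to Γ is C_1C_2 × C_1X_1 = (8, 16, -16).
Using C_1: Γ has equation 8x + 16y - 16z = 96.
Solving the 3×3 linear system 5x + 2y + z = -4, -6x + 6y - 7z = 26, 8x + 16y - 16z = 96 (e.g. by elimination or Cramer's rule, determinant = -368) gives (2, -3, -8).

(2, -3, -8)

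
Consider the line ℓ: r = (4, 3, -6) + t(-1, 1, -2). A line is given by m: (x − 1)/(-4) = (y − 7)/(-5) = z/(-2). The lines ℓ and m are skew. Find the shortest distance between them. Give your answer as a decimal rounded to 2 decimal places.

7.06

m has direction (-4, -5, -2) through (1, 7, 0).
Common perpendicular direction n = (-1, 1, -2) × (-4, -5, -2) = (-12, 6, 9).
With w = (1, 7, 0) − (4, 3, -6) = (-3, 4, 6), w · n = 114.
Distance = |w · n| / |n| = |114| / √261 ≈ 7.06.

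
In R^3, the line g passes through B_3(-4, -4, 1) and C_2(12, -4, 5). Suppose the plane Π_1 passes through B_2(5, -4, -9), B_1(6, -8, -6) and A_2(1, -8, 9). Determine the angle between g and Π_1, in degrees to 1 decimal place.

64.3

A direction vector for g is C_2 − B_3 = (16, 0, 4).
B_2B_1 = (1, -4, 3), B_2A_2 = (-4, -4, 18); a normal to Π_1 is B_2B_1 × B_2A_2 = (-60, -30, -20).
Using B_2: Π_1 has equation -60x - 30y - 20z = 0.
sin θ = |n·v| / (|n||v|) = |-1040| / (√4900 · √272) = 0.90085.
θ ≈ 64.3°.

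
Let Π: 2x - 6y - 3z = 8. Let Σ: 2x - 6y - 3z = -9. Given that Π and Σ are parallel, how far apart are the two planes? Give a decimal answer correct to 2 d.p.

2.43

Same normal n = (2, -6, -3) with |n| = √49; distance = |8 − (-9)| / |n| = 17/√49 ≈ 2.43.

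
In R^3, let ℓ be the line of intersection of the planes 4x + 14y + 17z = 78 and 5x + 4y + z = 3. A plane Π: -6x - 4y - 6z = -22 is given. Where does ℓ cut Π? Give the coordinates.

Direction of ℓ: (4, 14, 17) × (5, 4, 1) = (-54, 81, -54).
A point on ℓ: solving the two plane equations with x = 3 gives (3, -5, 8).
Substitute r = (3, -5, 8) + t(-54, 81, -54) into the plane: -46 + 324t = -22, so t = 2/27.
Intersection: (3, -5, 8) + (2/27)·(-54, 81, -54) = (-1, 1, 4).

(-1, 1, 4)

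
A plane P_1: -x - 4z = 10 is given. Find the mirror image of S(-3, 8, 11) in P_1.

λ = (n·S − d)/|n|² = (-41 − 10)/17 = -3.
Reflection = S − 2λn = (-3, 8, 11) − (-6)·(-1, 0, -4) = (-9, 8, -13).

(-9, 8, -13)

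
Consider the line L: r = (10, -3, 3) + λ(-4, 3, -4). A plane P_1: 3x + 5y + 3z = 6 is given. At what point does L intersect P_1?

Substitute r = (10, -3, 3) + t(-4, 3, -4) into the plane: 24 + (-9)t = 6, so t = 2.
Intersection: (10, -3, 3) + 2·(-4, 3, -4) = (2, 3, -5).

(2, 3, -5)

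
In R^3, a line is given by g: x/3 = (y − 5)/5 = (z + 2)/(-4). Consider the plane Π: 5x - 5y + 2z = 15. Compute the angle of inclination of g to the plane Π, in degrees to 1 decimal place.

20.3

g has direction (3, 5, -4) through (0, 5, -2).
sin θ = |n·v| / (|n||v|) = |-18| / (√54 · √50) = 0.34641.
θ ≈ 20.3°.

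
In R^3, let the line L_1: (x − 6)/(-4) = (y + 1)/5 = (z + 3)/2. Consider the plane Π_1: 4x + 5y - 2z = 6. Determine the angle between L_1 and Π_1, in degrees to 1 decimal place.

6.4

L_1 has direction (-4, 5, 2) through (6, -1, -3).
sin θ = |n·v| / (|n||v|) = |5| / (√45 · √45) = 0.11111.
θ ≈ 6.4°.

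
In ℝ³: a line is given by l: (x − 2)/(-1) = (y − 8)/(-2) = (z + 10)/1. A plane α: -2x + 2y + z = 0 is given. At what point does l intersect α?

(0, 4, -8)

l has direction (-1, -2, 1) through (2, 8, -10).
Substitute r = (2, 8, -10) + t(-1, -2, 1) into the plane: 2 + (-1)t = 0, so t = 2.
Intersection: (2, 8, -10) + 2·(-1, -2, 1) = (0, 4, -8).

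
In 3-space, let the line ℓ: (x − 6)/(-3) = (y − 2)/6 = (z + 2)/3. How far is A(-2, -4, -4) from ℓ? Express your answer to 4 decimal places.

9.8995

ℓ has direction (-3, 6, 3) through (6, 2, -2).
Taking (6, 2, -2) on ℓ with direction v = (-3, 6, 3): w = A − (6, 2, -2) = (-8, -6, -2), and w × v = (-6, 30, -66).
Distance = |w × v| / |v| = √5292 / √54 ≈ 9.8995.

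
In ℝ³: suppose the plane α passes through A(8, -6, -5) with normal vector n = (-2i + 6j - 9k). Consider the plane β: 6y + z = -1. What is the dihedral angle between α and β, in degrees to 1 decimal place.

66.2

α: n·r = n·A gives -2x + 6y - 9z = -7.
cos θ = |n₁·n₂| / (|n₁||n₂|) = |27| / (√121 · √37).
θ = arccos(0.40352) ≈ 66.2°.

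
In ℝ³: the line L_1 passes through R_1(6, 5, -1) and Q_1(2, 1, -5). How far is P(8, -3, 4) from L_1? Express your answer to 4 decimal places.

9.6264

A direction vector for L_1 is Q_1 − R_1 = (-4, -4, -4).
Taking (6, 5, -1) on L_1 with direction v = (-4, -4, -4): w = P − (6, 5, -1) = (2, -8, 5), and w × v = (52, -12, -40).
Distance = |w × v| / |v| = √4448 / √48 ≈ 9.6264.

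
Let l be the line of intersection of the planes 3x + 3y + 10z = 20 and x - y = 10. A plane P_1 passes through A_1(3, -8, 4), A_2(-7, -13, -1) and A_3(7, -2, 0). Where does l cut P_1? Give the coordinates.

Direction of l: (3, 3, 10) × (1, -1, 0) = (10, 10, -6).
A point on l: solving the two plane equations with x = -5 gives (-5, -15, 8).
A_1A_2 = (-10, -5, -5), A_1A_3 = (4, 6, -4); a normal to P_1 is A_1A_2 × A_1A_3 = (50, -60, -40).
Using A_1: P_1 has equation 50x - 60y - 40z = 470.
Substitute r = (-5, -15, 8) + t(10, 10, -6) into the plane: 330 + 140t = 470, so t = 1.
Intersection: (-5, -15, 8) + 1·(10, 10, -6) = (5, -5, 2).

(5, -5, 2)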